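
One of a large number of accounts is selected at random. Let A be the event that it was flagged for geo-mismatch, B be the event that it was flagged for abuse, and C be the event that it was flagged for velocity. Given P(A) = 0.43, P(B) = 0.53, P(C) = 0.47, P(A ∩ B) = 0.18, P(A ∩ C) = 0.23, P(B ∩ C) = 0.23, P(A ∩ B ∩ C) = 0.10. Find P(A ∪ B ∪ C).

0.89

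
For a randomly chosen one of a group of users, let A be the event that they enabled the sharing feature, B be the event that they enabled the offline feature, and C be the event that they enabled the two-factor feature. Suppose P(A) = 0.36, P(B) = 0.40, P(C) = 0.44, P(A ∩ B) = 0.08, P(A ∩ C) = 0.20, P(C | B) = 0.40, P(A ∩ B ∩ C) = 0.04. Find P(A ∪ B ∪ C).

0.80

P(B ∩ C) = P(B)·P(C|B) = 0.40 × 0.40 = 0.16
Using inclusion–exclusion:
P(A ∪ B ∪ C) = 0.36 + 0.40 + 0.44 − 0.08 − 0.20 − 0.16 + 0.04 = 0.80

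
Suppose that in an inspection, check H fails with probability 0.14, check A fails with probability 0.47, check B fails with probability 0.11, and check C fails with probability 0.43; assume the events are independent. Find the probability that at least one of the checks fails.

Independence gives P(none) = ∏(1 − pᵢ).
P(none) = (1 − 0.14) × (1 − 0.47) × (1 − 0.11) × (1 − 0.43) = 0.86 × 0.53 × 0.89 × 0.57 = 0.23122734
P(at least one) = 1 − 0.23122734 = 0.76877266

0.76877266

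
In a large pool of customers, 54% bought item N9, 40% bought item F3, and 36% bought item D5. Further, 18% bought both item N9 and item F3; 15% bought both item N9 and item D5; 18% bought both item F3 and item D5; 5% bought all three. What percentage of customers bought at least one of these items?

By inclusion–exclusion:
P(≥1) = 54 + 40 + 36 − 18 − 15 − 18 + 5 = 84%

84%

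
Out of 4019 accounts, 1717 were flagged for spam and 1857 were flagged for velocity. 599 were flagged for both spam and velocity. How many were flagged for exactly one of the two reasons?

2376

Using the inclusion–exclusion count for exactly one event:
N(exactly one) = 1717 + 1857 − 2·599 = 2376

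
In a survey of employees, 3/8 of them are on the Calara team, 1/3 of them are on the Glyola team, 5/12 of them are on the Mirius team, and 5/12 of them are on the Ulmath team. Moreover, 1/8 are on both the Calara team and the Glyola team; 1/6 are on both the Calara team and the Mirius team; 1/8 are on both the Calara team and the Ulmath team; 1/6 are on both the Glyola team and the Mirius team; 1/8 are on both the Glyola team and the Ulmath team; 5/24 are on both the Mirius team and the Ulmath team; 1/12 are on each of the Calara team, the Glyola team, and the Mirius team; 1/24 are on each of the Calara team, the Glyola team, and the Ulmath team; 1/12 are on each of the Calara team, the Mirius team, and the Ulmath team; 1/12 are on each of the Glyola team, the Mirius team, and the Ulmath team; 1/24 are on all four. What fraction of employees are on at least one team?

P(at least one) = 3/8 + 1/3 + 5/12 + 5/12 − 1/8 − 1/6 − 1/8 − 1/6 − 1/8 − 5/24 + 1/12 + 1/24 + 1/12 + 1/12 − 1/24 = 7/8

7/8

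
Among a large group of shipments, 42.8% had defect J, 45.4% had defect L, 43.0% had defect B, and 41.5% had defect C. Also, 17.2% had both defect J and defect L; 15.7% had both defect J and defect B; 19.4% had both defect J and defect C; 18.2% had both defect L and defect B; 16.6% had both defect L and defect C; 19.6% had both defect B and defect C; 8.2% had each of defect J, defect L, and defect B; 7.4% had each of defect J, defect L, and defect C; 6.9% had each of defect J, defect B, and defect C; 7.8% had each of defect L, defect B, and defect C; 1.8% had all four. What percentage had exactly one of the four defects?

Using the inclusion–exclusion count for exactly one event:
P(exactly one) = 42.8 + 45.4 + 43.0 + 41.5 − 2·17.2 − 2·15.7 − 2·19.4 − 2·18.2 − 2·16.6 − 2·19.6 + 3·8.2 + 3·7.4 + 3·6.9 + 3·7.8 − 4·1.8 = 43.0%

43.0%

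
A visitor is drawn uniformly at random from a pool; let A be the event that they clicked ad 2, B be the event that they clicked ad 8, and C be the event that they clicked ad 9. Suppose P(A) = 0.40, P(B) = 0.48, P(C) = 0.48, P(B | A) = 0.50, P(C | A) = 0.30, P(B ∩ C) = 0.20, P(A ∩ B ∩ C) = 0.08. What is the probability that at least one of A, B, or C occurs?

0.92

P(A ∩ B) = P(A)·P(B|A) = 0.40 × 0.50 = 0.20
P(A ∩ C) = P(A)·P(C|A) = 0.40 × 0.30 = 0.12
Using inclusion–exclusion:
P(A ∪ B ∪ C) = 0.40 + 0.48 + 0.48 − 0.20 − 0.12 − 0.20 + 0.08 = 0.92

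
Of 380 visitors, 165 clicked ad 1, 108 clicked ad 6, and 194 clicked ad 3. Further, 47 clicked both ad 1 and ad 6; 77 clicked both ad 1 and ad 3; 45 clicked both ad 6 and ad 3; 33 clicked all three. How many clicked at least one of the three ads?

Inclusion–exclusion gives
|at least one| = 165 + 108 + 194 − 47 − 77 − 45 + 33 = 331

331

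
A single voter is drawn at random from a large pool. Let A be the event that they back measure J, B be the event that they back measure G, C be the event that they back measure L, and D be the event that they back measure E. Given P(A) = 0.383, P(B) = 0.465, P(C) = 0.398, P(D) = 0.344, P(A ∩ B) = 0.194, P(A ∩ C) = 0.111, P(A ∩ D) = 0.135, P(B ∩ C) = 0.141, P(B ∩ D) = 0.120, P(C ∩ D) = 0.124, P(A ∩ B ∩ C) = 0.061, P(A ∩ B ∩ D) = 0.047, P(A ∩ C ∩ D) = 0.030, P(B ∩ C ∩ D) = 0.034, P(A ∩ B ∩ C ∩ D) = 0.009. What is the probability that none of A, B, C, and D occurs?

P(A ∪ B ∪ C ∪ D) = 0.383 + 0.465 + 0.398 + 0.344 − 0.194 − 0.111 − 0.135 − 0.141 − 0.120 − 0.124 + 0.061 + 0.047 + 0.030 + 0.034 − 0.009 = 0.928
P(none) = 1 − 0.928 = 0.072

0.072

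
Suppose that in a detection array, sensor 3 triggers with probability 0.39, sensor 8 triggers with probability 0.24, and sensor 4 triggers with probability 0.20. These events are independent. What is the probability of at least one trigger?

0.62912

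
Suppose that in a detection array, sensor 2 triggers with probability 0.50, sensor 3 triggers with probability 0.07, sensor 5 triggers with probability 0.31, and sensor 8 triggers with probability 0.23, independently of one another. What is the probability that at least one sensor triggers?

0.7529455

P(none) = (1 − 0.50) × (1 − 0.07) × (1 − 0.31) × (1 − 0.23) = 0.50 × 0.93 × 0.69 × 0.77 = 0.2470545
P(at least one) = 1 − 0.2470545 = 0.7529455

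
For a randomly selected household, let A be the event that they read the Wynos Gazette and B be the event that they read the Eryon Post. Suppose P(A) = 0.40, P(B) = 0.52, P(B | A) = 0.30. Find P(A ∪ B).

0.80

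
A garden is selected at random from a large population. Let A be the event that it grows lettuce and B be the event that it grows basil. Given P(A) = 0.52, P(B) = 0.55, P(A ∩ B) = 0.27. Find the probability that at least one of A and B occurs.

0.80

Inclusion–exclusion gives
P(A ∪ B) = 0.52 + 0.55 − 0.27 = 0.80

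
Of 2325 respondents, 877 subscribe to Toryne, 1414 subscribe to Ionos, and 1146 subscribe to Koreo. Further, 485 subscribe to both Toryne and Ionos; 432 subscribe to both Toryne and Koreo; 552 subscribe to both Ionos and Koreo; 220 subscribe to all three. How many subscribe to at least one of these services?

2188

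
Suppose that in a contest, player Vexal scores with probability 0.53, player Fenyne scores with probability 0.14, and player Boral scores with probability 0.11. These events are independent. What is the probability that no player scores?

P(none) = (1 − 0.53) × (1 − 0.14) × (1 − 0.11) = 0.47 × 0.86 × 0.89 = 0.359738

0.359738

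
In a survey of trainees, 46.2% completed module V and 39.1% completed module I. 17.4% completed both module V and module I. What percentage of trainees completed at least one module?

67.9%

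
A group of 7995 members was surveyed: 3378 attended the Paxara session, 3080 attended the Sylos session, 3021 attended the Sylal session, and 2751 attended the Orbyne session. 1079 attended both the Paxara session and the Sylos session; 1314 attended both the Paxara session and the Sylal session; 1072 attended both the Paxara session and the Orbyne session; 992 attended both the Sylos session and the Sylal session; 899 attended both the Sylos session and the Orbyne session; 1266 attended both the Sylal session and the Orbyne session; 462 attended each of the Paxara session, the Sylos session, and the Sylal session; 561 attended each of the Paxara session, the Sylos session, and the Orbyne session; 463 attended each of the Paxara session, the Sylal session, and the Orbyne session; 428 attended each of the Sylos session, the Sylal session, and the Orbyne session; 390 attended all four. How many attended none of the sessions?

|at least one| = 3378 + 3080 + 3021 + 2751 − 1079 − 1314 − 1072 − 992 − 899 − 1266 + 462 + 561 + 463 + 428 − 390 = 7132
None: 7995 − 7132 = 863

863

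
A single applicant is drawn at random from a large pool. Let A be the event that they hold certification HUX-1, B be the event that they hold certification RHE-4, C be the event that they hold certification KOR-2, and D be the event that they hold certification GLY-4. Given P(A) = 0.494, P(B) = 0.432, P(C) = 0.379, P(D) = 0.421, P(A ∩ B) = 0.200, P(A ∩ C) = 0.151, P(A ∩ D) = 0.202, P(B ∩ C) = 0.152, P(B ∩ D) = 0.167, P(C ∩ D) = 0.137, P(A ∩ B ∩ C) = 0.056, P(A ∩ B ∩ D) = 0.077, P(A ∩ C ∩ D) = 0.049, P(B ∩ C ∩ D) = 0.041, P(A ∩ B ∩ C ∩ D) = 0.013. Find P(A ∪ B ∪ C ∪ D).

0.927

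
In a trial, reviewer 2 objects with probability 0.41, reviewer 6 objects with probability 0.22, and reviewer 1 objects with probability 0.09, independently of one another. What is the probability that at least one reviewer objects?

0.581218

Independence gives P(none) = ∏(1 − pᵢ).
P(none) = (1 − 0.41) × (1 − 0.22) × (1 − 0.09) = 0.59 × 0.78 × 0.91 = 0.418782
P(at least one) = 1 − 0.418782 = 0.581218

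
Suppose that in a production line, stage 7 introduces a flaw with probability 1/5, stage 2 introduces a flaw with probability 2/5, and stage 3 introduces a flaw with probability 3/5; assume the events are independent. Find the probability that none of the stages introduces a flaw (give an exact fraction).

24/125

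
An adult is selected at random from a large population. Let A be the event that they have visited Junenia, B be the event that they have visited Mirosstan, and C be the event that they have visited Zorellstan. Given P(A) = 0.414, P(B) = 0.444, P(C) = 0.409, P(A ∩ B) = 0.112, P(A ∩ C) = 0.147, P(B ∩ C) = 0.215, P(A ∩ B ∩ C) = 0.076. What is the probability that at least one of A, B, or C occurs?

Inclusion–exclusion gives
P(A ∪ B ∪ C) = 0.414 + 0.444 + 0.409 − 0.112 − 0.147 − 0.215 + 0.076 = 0.869

0.869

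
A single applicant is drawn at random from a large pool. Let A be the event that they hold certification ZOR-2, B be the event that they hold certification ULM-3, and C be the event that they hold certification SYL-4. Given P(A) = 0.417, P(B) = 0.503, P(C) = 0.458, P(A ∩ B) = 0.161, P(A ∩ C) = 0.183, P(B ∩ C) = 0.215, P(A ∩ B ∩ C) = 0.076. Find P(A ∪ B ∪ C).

P(A ∪ B ∪ C) = 0.417 + 0.503 + 0.458 − 0.161 − 0.183 − 0.215 + 0.076 = 0.895

0.895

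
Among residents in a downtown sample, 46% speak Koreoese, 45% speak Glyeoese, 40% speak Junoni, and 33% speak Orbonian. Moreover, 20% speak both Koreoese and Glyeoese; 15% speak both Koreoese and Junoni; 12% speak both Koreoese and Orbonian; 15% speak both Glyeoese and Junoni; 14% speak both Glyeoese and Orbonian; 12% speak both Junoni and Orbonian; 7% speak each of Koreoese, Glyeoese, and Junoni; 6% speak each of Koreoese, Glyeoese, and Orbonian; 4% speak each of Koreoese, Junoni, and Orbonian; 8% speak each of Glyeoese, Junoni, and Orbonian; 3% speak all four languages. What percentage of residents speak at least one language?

98%

Inclusion–exclusion gives
P(union) = 46 + 45 + 40 + 33 − 20 − 15 − 12 − 15 − 14 − 12 + 7 + 6 + 4 + 8 − 3 = 98%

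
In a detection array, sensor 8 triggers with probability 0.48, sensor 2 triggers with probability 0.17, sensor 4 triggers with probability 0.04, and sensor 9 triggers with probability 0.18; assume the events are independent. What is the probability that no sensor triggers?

0.33975552

P(none) = (1 − 0.48) × (1 − 0.17) × (1 − 0.04) × (1 − 0.18) = 0.52 × 0.83 × 0.96 × 0.82 = 0.33975552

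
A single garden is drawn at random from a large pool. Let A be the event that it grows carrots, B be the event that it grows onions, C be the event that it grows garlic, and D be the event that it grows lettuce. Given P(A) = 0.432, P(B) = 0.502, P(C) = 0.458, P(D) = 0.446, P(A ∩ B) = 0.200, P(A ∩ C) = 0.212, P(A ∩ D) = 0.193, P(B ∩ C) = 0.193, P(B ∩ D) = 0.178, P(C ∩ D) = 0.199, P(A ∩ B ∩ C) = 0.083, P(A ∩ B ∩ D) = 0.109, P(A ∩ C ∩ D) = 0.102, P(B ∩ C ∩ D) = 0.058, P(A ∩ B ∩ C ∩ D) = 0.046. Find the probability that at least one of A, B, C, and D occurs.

0.969

Using inclusion–exclusion:
P(A ∪ B ∪ C ∪ D) = 0.432 + 0.502 + 0.458 + 0.446 − 0.200 − 0.212 − 0.193 − 0.193 − 0.178 − 0.199 + 0.083 + 0.109 + 0.102 + 0.058 − 0.046 = 0.969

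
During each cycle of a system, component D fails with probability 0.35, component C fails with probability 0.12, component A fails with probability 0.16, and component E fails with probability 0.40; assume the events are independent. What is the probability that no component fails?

0.288288

P(none) = (1 − 0.35) × (1 − 0.12) × (1 − 0.16) × (1 − 0.40) = 0.65 × 0.88 × 0.84 × 0.60 = 0.288288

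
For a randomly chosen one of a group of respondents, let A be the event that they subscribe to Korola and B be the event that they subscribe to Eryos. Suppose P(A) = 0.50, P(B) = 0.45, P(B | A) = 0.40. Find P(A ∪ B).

0.75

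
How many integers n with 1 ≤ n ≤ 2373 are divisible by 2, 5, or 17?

1479

By inclusion–exclusion:
floor(2373/2) + floor(2373/5) + floor(2373/17) − floor(2373/10) − floor(2373/34) − floor(2373/85) + floor(2373/170) = 1186 + 474 + 139 − 237 − 69 − 27 + 13 = 1479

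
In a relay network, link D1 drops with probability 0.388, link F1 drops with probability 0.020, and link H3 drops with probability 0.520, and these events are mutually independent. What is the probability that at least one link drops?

0.7121152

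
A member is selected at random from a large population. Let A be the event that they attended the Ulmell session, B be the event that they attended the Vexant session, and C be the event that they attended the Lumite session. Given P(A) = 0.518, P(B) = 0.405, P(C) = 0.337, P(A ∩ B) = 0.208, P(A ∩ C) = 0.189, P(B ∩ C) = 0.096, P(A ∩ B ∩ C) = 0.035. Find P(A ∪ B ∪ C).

P(A ∪ B ∪ C) = 0.518 + 0.405 + 0.337 − 0.208 − 0.189 − 0.096 + 0.035 = 0.802

0.802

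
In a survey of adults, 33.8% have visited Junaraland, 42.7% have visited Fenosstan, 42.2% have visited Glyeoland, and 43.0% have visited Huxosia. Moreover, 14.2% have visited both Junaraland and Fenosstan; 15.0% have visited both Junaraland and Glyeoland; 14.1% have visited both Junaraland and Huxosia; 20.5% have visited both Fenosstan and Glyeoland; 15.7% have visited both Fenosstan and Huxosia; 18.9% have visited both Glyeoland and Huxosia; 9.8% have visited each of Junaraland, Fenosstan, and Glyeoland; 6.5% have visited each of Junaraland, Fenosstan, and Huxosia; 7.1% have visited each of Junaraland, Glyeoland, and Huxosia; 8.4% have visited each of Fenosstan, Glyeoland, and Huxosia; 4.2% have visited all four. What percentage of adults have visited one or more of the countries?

90.9%

P(union) = 33.8 + 42.7 + 42.2 + 43.0 − 14.2 − 15.0 − 14.1 − 20.5 − 15.7 − 18.9 + 9.8 + 6.5 + 7.1 + 8.4 − 4.2 = 90.9%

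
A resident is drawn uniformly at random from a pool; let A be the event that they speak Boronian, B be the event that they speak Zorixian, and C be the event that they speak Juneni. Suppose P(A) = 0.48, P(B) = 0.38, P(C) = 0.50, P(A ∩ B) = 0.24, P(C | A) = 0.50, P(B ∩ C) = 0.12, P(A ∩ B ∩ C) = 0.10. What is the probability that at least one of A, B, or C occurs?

P(A ∩ C) = P(A)·P(C|A) = 0.48 × 0.50 = 0.24
Apply inclusion-exclusion:
P(A ∪ B ∪ C) = 0.48 + 0.38 + 0.50 − 0.24 − 0.24 − 0.12 + 0.10 = 0.86

0.86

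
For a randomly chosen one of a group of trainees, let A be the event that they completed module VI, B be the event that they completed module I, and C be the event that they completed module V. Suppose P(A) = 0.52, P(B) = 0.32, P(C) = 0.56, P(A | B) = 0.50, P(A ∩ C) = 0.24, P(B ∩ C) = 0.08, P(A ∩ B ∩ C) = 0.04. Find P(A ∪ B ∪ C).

P(A ∩ B) = P(B)·P(A|B) = 0.32 × 0.50 = 0.16
By inclusion-exclusion,
P(A ∪ B ∪ C) = 0.52 + 0.32 + 0.56 − 0.16 − 0.24 − 0.08 + 0.04 = 0.96

0.96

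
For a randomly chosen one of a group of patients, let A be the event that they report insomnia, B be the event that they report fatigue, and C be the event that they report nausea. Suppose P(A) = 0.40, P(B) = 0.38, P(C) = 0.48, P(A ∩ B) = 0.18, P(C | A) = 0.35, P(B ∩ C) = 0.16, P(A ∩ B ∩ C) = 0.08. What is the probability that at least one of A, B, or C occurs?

0.86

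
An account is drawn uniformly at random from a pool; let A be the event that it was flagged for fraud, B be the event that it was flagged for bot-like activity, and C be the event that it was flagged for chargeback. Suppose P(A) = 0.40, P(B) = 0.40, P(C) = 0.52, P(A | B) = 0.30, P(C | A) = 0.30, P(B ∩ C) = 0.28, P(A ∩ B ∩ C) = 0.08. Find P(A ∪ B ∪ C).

P(A ∩ B) = P(B)·P(A|B) = 0.40 × 0.30 = 0.12
P(A ∩ C) = P(A)·P(C|A) = 0.40 × 0.30 = 0.12
Apply inclusion-exclusion:
P(A ∪ B ∪ C) = 0.40 + 0.40 + 0.52 − 0.12 − 0.12 − 0.28 + 0.08 = 0.88

0.88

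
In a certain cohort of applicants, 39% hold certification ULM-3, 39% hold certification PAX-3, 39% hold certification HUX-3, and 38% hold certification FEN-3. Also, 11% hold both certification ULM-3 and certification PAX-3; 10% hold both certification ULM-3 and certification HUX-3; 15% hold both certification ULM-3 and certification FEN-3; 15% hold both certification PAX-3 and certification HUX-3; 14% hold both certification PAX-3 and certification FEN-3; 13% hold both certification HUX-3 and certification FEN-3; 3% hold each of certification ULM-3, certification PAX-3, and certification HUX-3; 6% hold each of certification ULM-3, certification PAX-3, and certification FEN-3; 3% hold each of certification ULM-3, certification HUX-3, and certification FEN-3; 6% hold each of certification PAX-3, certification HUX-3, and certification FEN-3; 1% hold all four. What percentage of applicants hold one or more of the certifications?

94%

Inclusion–exclusion gives
P(union) = 39 + 39 + 39 + 38 − 11 − 10 − 15 − 15 − 14 − 13 + 3 + 6 + 3 + 6 − 1 = 94%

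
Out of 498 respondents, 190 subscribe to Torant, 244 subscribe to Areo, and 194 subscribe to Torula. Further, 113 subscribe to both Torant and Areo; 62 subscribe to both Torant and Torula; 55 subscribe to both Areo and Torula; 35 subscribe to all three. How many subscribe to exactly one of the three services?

273

N(exactly one) = 190 + 244 + 194 − 2·113 − 2·62 − 2·55 + 3·35 = 273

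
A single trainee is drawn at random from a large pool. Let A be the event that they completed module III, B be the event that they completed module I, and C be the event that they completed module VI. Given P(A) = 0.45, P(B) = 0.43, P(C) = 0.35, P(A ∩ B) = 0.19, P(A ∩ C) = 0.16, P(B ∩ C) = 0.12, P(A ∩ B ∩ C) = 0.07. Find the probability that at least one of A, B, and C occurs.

0.83

By inclusion-exclusion,
P(A ∪ B ∪ C) = 0.45 + 0.43 + 0.35 − 0.19 − 0.16 − 0.12 + 0.07 = 0.83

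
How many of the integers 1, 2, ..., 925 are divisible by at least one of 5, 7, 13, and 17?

By inclusion-exclusion,
185 + 132 + 71 + 54 − 26 − 14 − 10 − 10 − 7 − 4 + 2 + 1 + 0 + 0 − 0 = 374

374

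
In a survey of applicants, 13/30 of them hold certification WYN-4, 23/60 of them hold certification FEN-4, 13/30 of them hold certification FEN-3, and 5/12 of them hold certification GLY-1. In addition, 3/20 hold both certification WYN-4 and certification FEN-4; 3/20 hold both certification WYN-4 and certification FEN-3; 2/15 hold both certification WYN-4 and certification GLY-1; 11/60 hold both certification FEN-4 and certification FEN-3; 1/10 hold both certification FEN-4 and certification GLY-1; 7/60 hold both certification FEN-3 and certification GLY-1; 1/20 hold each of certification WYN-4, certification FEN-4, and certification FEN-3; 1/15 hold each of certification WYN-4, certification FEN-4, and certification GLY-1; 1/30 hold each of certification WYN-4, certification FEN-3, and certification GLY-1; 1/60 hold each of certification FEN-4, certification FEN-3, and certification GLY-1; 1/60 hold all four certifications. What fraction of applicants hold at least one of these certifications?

59/60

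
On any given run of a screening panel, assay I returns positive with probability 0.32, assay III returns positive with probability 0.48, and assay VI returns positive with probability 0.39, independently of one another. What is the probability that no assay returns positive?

P(none) = (1 − 0.32) × (1 − 0.48) × (1 − 0.39) = 0.68 × 0.52 × 0.61 = 0.215696

0.215696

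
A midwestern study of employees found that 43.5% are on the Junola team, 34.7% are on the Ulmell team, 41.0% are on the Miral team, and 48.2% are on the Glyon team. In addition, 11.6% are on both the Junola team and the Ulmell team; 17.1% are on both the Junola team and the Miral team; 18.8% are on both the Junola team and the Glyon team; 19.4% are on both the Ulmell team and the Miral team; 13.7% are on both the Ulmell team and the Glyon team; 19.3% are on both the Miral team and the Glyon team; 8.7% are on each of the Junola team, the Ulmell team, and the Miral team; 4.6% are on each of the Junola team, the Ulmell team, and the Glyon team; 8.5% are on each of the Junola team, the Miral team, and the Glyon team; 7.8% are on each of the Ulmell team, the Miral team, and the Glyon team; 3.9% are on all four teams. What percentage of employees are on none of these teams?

P(at least one) = 43.5 + 34.7 + 41.0 + 48.2 − 11.6 − 17.1 − 18.8 − 19.4 − 13.7 − 19.3 + 8.7 + 4.6 + 8.5 + 7.8 − 3.9 = 93.2%
P(none) = 100% − 93.2% = 6.8%

6.8%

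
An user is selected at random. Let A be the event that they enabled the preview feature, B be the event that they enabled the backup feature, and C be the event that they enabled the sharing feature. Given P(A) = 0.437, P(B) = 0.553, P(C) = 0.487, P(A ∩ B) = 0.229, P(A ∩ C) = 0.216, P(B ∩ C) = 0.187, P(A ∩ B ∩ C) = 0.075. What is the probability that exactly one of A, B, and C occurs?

0.438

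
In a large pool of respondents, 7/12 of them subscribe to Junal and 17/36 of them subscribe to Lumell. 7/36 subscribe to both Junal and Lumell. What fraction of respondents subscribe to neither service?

5/36

Apply inclusion-exclusion:
P(union) = 7/12 + 17/36 − 7/36 = 31/36
P(none) = 1 − 31/36 = 5/36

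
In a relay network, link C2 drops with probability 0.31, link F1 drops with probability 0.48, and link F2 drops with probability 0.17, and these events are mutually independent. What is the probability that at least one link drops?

Since the events are independent, P(none) is the product of the individual non-occurrence probabilities.
P(none) = (1 − 0.31) × (1 − 0.48) × (1 − 0.17) = 0.69 × 0.52 × 0.83 = 0.297804
P(at least one) = 1 − 0.297804 = 0.702196

0.702196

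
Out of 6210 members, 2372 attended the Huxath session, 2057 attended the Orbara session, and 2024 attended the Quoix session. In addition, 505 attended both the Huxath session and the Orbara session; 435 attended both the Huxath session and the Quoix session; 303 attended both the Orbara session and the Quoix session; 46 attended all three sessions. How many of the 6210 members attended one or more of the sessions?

|at least one| = 2372 + 2057 + 2024 − 505 − 435 − 303 + 46 = 5256

5256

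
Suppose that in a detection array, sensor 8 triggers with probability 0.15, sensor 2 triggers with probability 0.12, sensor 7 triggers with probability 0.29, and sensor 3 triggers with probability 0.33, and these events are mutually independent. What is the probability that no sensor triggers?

P(none) = (1 − 0.15) × (1 − 0.12) × (1 − 0.29) × (1 − 0.33) = 0.85 × 0.88 × 0.71 × 0.67 = 0.3558236

0.3558236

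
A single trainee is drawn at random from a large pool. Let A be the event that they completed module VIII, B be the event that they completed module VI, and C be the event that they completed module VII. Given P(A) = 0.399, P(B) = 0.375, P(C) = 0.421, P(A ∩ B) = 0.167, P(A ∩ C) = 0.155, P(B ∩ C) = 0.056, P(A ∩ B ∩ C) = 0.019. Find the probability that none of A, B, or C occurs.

0.164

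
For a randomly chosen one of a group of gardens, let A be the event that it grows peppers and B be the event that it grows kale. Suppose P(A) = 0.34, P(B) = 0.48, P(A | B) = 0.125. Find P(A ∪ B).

P(A ∩ B) = P(B)·P(A|B) = 0.48 × 0.125 = 0.06
Inclusion–exclusion gives
P(A ∪ B) = 0.34 + 0.48 − 0.06 = 0.76

0.76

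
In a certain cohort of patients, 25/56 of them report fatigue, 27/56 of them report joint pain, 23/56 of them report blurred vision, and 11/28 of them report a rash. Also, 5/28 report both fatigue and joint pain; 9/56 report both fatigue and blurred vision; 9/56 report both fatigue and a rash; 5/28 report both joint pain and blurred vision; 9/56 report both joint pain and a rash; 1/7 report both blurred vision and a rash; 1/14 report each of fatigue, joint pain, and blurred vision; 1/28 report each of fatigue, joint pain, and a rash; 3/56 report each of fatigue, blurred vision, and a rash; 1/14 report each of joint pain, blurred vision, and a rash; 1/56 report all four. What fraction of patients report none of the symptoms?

1/28

By inclusion-exclusion,
P(at least one) = 25/56 + 27/56 + 23/56 + 11/28 − 5/28 − 9/56 − 9/56 − 5/28 − 9/56 − 1/7 + 1/14 + 1/28 + 3/56 + 1/14 − 1/56 = 27/28
P(none) = 1 − 27/28 = 1/28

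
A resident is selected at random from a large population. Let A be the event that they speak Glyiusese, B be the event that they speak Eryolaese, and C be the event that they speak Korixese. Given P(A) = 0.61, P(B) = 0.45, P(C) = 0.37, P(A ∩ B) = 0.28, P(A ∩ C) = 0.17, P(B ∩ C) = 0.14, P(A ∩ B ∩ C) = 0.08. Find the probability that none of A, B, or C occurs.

0.08

By inclusion–exclusion:
P(A ∪ B ∪ C) = 0.61 + 0.45 + 0.37 − 0.28 − 0.17 − 0.14 + 0.08 = 0.92
P(none) = 1 − 0.92 = 0.08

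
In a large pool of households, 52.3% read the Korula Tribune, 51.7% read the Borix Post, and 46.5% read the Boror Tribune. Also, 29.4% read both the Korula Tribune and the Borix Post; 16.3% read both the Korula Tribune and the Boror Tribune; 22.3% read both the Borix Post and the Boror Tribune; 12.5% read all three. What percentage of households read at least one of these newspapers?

95.0%

P(≥1) = 52.3 + 51.7 + 46.5 − 29.4 − 16.3 − 22.3 + 12.5 = 95.0%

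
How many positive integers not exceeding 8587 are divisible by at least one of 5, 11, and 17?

By inclusion-exclusion,
floor(8587/5) + floor(8587/11) + floor(8587/17) − floor(8587/55) − floor(8587/85) − floor(8587/187) + floor(8587/935) = 1717 + 780 + 505 − 156 − 101 − 45 + 9 = 2709

2709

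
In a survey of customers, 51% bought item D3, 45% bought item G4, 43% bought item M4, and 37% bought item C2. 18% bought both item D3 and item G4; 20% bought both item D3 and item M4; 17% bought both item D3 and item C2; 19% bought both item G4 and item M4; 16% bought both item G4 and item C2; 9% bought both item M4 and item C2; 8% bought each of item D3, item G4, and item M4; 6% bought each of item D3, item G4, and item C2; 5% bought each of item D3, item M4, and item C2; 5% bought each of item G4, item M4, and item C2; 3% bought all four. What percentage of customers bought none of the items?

2%

By inclusion–exclusion:
P(union) = 51 + 45 + 43 + 37 − 18 − 20 − 17 − 19 − 16 − 9 + 8 + 6 + 5 + 5 − 3 = 98%
P(none) = 100% − 98% = 2%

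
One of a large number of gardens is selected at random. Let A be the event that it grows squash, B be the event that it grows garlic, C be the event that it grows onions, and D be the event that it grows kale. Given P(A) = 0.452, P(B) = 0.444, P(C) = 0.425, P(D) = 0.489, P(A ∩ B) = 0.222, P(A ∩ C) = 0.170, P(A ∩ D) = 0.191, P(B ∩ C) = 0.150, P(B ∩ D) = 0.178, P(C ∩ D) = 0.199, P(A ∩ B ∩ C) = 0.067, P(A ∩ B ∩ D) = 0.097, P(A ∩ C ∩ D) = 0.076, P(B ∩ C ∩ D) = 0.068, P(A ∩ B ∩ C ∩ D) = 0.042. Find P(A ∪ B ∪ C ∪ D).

0.966

Apply inclusion-exclusion:
P(A ∪ B ∪ C ∪ D) = 0.452 + 0.444 + 0.425 + 0.489 − 0.222 − 0.170 − 0.191 − 0.150 − 0.178 − 0.199 + 0.067 + 0.097 + 0.076 + 0.068 − 0.042 = 0.966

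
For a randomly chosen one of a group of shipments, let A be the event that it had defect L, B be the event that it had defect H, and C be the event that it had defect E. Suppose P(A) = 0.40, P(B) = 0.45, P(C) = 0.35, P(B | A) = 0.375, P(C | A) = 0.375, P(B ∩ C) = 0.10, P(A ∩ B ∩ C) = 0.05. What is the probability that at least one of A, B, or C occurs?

0.85

P(A ∩ B) = P(A)·P(B|A) = 0.40 × 0.375 = 0.15
P(A ∩ C) = P(A)·P(C|A) = 0.40 × 0.375 = 0.15
Using inclusion–exclusion:
P(A ∪ B ∪ C) = 0.40 + 0.45 + 0.35 − 0.15 − 0.15 − 0.10 + 0.05 = 0.85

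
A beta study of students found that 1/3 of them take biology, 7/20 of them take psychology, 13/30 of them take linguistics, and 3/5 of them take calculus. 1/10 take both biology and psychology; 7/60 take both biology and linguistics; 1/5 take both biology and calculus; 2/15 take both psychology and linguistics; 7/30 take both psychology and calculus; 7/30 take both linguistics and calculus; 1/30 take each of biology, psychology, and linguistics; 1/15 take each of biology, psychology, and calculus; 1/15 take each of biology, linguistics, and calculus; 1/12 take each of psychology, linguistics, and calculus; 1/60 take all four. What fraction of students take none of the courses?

1/15

P(≥1) = 1/3 + 7/20 + 13/30 + 3/5 − 1/10 − 7/60 − 1/5 − 2/15 − 7/30 − 7/30 + 1/30 + 1/15 + 1/15 + 1/12 − 1/60 = 14/15
P(none) = 1 − 14/15 = 1/15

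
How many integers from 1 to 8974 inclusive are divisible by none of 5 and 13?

By inclusion-exclusion,
1794 + 690 − 138 = 2346
8974 − 2346 = 6628

6628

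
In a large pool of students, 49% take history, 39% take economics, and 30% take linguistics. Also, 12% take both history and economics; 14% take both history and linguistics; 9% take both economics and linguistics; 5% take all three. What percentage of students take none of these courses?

12%

Inclusion–exclusion gives
P(at least one) = 49 + 39 + 30 − 12 − 14 − 9 + 5 = 88%
P(none) = 100% − 88% = 12%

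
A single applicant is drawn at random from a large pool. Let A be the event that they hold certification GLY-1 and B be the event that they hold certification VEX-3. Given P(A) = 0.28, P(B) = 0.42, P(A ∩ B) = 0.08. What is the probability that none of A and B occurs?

Inclusion–exclusion gives
P(A ∪ B) = 0.28 + 0.42 − 0.08 = 0.62
P(none) = 1 − 0.62 = 0.38

0.38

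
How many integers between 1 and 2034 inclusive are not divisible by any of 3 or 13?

1252

678 + 156 − 52 = 782
2034 − 782 = 1252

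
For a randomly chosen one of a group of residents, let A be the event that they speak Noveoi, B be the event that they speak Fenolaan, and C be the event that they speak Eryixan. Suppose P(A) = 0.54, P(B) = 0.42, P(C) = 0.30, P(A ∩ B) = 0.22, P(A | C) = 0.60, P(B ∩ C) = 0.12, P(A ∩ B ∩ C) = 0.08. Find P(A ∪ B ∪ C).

P(A ∩ C) = P(C)·P(A|C) = 0.30 × 0.60 = 0.18
P(A ∪ B ∪ C) = 0.54 + 0.42 + 0.30 − 0.22 − 0.18 − 0.12 + 0.08 = 0.82

0.82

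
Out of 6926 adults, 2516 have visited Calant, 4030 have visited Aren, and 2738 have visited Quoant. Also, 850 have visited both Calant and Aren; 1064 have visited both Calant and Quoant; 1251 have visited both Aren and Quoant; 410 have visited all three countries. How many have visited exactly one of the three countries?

4184

By inclusion–exclusion (exactly-one form):
|exactly one| = 2516 + 4030 + 2738 − 2·850 − 2·1064 − 2·1251 + 3·410 = 4184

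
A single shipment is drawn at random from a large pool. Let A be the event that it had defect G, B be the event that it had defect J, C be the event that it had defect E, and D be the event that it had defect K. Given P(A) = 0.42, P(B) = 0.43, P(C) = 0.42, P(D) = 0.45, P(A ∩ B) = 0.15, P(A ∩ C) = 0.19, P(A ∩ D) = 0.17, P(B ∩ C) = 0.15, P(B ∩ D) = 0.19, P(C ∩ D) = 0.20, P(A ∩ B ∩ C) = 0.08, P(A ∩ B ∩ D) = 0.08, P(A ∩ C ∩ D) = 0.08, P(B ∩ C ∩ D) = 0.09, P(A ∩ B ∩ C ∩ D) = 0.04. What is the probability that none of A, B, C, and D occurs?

0.04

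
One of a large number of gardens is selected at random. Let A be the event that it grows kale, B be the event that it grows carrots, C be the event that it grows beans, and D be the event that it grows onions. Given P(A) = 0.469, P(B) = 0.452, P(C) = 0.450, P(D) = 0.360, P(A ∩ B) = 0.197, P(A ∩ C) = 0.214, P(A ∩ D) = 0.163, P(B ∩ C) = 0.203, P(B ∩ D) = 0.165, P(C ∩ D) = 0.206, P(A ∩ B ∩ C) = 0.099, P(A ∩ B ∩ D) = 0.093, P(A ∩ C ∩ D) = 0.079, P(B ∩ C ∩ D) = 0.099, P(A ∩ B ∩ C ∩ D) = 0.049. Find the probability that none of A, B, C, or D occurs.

Inclusion–exclusion gives
P(A ∪ B ∪ C ∪ D) = 0.469 + 0.452 + 0.450 + 0.360 − 0.197 − 0.214 − 0.163 − 0.203 − 0.165 − 0.206 + 0.099 + 0.093 + 0.079 + 0.099 − 0.049 = 0.904
P(none) = 1 − 0.904 = 0.096

0.096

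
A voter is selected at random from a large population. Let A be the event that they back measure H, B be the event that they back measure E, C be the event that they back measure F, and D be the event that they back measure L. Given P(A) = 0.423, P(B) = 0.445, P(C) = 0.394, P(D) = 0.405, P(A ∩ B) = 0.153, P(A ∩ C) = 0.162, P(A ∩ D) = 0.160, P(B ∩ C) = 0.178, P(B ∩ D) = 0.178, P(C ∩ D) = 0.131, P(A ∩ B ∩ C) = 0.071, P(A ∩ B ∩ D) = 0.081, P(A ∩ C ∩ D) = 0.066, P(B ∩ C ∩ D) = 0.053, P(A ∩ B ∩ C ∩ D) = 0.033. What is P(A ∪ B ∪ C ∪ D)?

P(A ∪ B ∪ C ∪ D) = 0.423 + 0.445 + 0.394 + 0.405 − 0.153 − 0.162 − 0.160 − 0.178 − 0.178 − 0.131 + 0.071 + 0.081 + 0.066 + 0.053 − 0.033 = 0.943

0.943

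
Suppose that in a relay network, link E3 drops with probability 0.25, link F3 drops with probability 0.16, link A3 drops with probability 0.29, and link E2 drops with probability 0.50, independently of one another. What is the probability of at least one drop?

P(none) = (1 − 0.25) × (1 − 0.16) × (1 − 0.29) × (1 − 0.50) = 0.75 × 0.84 × 0.71 × 0.50 = 0.22365
P(at least one) = 1 − 0.22365 = 0.77635

0.77635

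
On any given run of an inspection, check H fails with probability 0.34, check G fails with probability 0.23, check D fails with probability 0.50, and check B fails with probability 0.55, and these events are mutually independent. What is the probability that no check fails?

P(none) = (1 − 0.34) × (1 − 0.23) × (1 − 0.50) × (1 − 0.55) = 0.66 × 0.77 × 0.50 × 0.45 = 0.114345

0.114345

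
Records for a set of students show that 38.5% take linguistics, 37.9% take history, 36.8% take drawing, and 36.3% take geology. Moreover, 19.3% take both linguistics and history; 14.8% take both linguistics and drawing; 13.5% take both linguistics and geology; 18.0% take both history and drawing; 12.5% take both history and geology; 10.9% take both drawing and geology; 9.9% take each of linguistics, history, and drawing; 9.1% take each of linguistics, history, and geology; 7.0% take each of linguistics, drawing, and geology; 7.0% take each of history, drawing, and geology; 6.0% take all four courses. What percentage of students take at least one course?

87.5%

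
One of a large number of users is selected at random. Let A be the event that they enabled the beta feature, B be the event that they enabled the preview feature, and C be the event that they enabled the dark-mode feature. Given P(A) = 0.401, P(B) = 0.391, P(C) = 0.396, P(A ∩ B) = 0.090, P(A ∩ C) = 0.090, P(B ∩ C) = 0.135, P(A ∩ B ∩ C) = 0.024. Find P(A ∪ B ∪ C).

Inclusion–exclusion gives
P(A ∪ B ∪ C) = 0.401 + 0.391 + 0.396 − 0.090 − 0.090 − 0.135 + 0.024 = 0.897

0.897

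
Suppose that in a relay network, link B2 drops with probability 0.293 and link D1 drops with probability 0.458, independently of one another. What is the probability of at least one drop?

Since the events are independent, P(none) is the product of the individual non-occurrence probabilities.
P(none) = (1 − 0.293) × (1 − 0.458) = 0.707 × 0.542 = 0.383194
P(at least one) = 1 − 0.383194 = 0.616806

0.616806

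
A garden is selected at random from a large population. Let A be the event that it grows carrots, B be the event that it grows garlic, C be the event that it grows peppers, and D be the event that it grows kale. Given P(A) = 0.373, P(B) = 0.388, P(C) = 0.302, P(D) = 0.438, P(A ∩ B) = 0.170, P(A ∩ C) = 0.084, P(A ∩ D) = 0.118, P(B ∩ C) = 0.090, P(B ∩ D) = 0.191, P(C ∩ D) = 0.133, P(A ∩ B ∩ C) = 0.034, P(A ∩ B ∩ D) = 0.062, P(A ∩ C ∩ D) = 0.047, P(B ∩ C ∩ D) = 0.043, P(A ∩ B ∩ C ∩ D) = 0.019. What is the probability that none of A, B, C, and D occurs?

0.118

Inclusion–exclusion gives
P(A ∪ B ∪ C ∪ D) = 0.373 + 0.388 + 0.302 + 0.438 − 0.170 − 0.084 − 0.118 − 0.090 − 0.191 − 0.133 + 0.034 + 0.062 + 0.047 + 0.043 − 0.019 = 0.882
P(none) = 1 − 0.882 = 0.118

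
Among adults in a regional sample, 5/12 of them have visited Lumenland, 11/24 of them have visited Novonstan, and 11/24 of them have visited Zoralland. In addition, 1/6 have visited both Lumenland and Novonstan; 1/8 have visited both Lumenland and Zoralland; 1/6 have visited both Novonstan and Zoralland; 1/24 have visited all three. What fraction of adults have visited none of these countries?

Apply inclusion-exclusion:
P(≥1) = 5/12 + 11/24 + 11/24 − 1/6 − 1/8 − 1/6 + 1/24 = 11/12
P(none) = 1 − 11/12 = 1/12

1/12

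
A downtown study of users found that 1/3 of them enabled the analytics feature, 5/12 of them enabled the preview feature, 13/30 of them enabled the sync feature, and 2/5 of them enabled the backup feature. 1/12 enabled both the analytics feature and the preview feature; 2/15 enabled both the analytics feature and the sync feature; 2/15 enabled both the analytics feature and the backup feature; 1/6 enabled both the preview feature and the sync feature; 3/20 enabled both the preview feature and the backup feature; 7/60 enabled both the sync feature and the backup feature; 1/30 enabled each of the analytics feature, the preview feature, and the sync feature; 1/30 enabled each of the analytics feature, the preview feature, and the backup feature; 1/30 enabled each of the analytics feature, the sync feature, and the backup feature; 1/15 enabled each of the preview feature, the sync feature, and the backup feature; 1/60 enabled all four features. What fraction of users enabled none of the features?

1/20

P(≥1) = 1/3 + 5/12 + 13/30 + 2/5 − 1/12 − 2/15 − 2/15 − 1/6 − 3/20 − 7/60 + 1/30 + 1/30 + 1/30 + 1/15 − 1/60 = 19/20
P(none) = 1 − 19/20 = 1/20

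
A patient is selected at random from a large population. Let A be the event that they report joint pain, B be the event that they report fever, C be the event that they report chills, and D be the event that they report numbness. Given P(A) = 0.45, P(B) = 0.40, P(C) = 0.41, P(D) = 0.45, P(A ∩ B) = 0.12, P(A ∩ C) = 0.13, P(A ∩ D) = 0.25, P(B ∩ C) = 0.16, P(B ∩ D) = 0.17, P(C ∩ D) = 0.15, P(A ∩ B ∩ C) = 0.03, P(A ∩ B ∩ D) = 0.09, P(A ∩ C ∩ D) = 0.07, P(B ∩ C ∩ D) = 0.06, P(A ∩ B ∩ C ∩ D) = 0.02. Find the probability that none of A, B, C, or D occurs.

0.04

P(A ∪ B ∪ C ∪ D) = 0.45 + 0.40 + 0.41 + 0.45 − 0.12 − 0.13 − 0.25 − 0.16 − 0.17 − 0.15 + 0.03 + 0.09 + 0.07 + 0.06 − 0.02 = 0.96
P(none) = 1 − 0.96 = 0.04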